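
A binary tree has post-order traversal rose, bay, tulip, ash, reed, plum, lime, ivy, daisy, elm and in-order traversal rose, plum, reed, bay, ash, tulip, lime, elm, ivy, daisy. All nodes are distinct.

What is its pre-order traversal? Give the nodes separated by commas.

elm, lime, plum, rose, reed, ash, bay, tulip, daisy, ivy

The last element of post-order is the root; it splits in-order into left and right subtrees.
Root elm: left subtree has 7 nodes {rose, plum, reed, bay, ash, tulip, lime}, right has 2 {ivy, daisy}.
  Root lime: left subtree has 6 nodes {rose, plum, reed, bay, ash, tulip}, right has 0 { }.
    Root plum: left subtree has 1 node {rose}, right has 4 {reed, bay, ash, tulip}.
      Root reed: left subtree has 0 nodes { }, right has 3 {bay, ash, tulip}.
        Root ash: left subtree has 1 node {bay}, right has 1 {tulip}.
  Root daisy: left subtree has 1 node {ivy}, right has 0 { }.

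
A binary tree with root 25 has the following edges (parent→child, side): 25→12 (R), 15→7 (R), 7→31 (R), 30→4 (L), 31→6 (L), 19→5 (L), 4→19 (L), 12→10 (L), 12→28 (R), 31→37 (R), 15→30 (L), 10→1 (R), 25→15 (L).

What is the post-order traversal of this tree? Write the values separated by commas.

5, 19, 4, 30, 6, 37, 31, 7, 15, 1, 10, 28, 12, 25

Post-order visits the left subtree, then the right subtree, then the node.
At 25: go left to 15.
  At 15: go left to 30.
    At 30: go left to 4.
      At 4: go left to 19.
        At 19: go left to 5.
          5 is a leaf — visit 5.
        At 19: no right child.
        Visit 19.
      At 4: no right child.
      Visit 4.
    At 30: no right child.
    Visit 30.
  At 15: go right to 7.
    At 7: no left child.
    At 7: go right to 31.
      At 31: go left to 6.
        6 is a leaf — visit 6.
      At 31: go right to 37.
        37 is a leaf — visit 37.
      Visit 31.
    Visit 7.
  Visit 15.
At 25: go right to 12.
  At 12: go left to 10.
    At 10: no left child.
    At 10: go right to 1.
      1 is a leaf — visit 1.
    Visit 10.
  At 12: go right to 28.
    28 is a leaf — visit 28.
  Visit 12.
Visit 25.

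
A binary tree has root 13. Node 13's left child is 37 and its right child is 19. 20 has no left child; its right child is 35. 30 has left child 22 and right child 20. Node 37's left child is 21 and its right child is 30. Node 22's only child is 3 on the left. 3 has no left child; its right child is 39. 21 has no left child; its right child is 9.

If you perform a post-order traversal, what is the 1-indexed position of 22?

Post-order visits the left subtree, then the right subtree, then the node.
At 13: go left to 37.
  At 37: go left to 21.
    At 21: no left child.
    At 21: go right to 9.
      9 is a leaf — visit 9.
    Visit 21.
  At 37: go right to 30.
    At 30: go left to 22.
      At 22: go left to 3.
        At 3: no left child.
        At 3: go right to 39.
          39 is a leaf — visit 39.
        Visit 3.
      At 22: no right child.
      Visit 22.
    At 30: go right to 20.
      At 20: no left child.
      At 20: go right to 35.
        35 is a leaf — visit 35.
      Visit 20.
    Visit 30.
  Visit 37.
At 13: go right to 19.
  19 is a leaf — visit 19.
Visit 13.
Full post-order sequence: 9, 21, 39, 3, 22, 35, 20, 30, 37, 19, 13.

5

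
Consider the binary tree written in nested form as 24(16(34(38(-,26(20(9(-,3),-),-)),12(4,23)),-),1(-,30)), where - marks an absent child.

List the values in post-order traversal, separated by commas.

Post-order visits the left subtree, then the right subtree, then the node.
At 24: go left to 16.
  At 16: go left to 34.
    At 34: go left to 38.
      At 38: no left child.
      At 38: go right to 26.
        At 26: go left to 20.
          At 20: go left to 9.
            At 9: no left child.
            At 9: go right to 3.
              3 is a leaf — visit 3.
            Visit 9.
          At 20: no right child.
          Visit 20.
        At 26: no right child.
        Visit 26.
      Visit 38.
    At 34: go right to 12.
      At 12: go left to 4.
        4 is a leaf — visit 4.
      At 12: go right to 23.
        23 is a leaf — visit 23.
      Visit 12.
    Visit 34.
  At 16: no right child.
  Visit 16.
At 24: go right to 1.
  At 1: no left child.
  At 1: go right to 30.
    30 is a leaf — visit 30.
  Visit 1.
Visit 24.

3, 9, 20, 26, 38, 4, 23, 12, 34, 16, 30, 1, 24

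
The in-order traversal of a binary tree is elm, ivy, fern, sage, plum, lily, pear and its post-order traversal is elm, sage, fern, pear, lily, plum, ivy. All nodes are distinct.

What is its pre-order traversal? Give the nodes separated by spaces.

The last element of post-order is the root; it splits in-order into left and right subtrees.
Root ivy: left subtree has 1 node {elm}, right has 5 {fern, sage, plum, lily, pear}.
  Root plum: left subtree has 2 nodes {fern, sage}, right has 2 {lily, pear}.
    Root fern: left subtree has 0 nodes { }, right has 1 {sage}.
    Root lily: left subtree has 0 nodes { }, right has 1 {pear}.

ivy elm plum fern sage lily pear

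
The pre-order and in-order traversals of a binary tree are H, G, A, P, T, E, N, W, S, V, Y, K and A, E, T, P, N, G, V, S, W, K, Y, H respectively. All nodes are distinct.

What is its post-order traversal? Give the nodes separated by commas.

The first element of pre-order is the root; it splits in-order into left and right subtrees.
Root H: left subtree has 11 nodes {A, E, T, P, N, G, V, S, W, K, Y}, right has 0 { }.
  Root G: left subtree has 5 nodes {A, E, T, P, N}, right has 5 {V, S, W, K, Y}.
    Root A: left subtree has 0 nodes { }, right has 4 {E, T, P, N}.
      Root P: left subtree has 2 nodes {E, T}, right has 1 {N}.
        Root T: left subtree has 1 node {E}, right has 0 { }.
    Root W: left subtree has 2 nodes {V, S}, right has 2 {K, Y}.
      Root S: left subtree has 1 node {V}, right has 0 { }.
      Root Y: left subtree has 1 node {K}, right has 0 { }.

E, T, N, P, A, V, S, K, Y, W, G, H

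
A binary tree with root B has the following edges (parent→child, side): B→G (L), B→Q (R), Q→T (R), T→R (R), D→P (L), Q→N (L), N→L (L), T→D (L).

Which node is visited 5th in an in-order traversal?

Q

In-order visits the left subtree, then the node, then the right subtree.
At B: go left to G.
  G is a leaf — visit G.
Visit B.
At B: go right to Q.
  At Q: go left to N.
    At N: go left to L.
      L is a leaf — visit L.
    Visit N.
    At N: no right child.
  Visit Q.
  At Q: go right to T.
    At T: go left to D.
      At D: go left to P.
        P is a leaf — visit P.
      Visit D.
      At D: no right child.
    Visit T.
    At T: go right to R.
      R is a leaf — visit R.
Full in-order sequence: G, B, L, N, Q, P, D, T, R.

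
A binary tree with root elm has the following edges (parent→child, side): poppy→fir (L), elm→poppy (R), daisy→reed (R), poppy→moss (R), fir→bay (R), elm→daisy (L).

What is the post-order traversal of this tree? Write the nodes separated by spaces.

reed daisy bay fir moss poppy elm

Post-order visits the left subtree, then the right subtree, then the node.
At elm: go left to daisy.
  At daisy: no left child.
  At daisy: go right to reed.
    reed is a leaf — visit reed.
  Visit daisy.
At elm: go right to poppy.
  At poppy: go left to fir.
    At fir: no left child.
    At fir: go right to bay.
      bay is a leaf — visit bay.
    Visit fir.
  At poppy: go right to moss.
    moss is a leaf — visit moss.
  Visit poppy.
Visit elm.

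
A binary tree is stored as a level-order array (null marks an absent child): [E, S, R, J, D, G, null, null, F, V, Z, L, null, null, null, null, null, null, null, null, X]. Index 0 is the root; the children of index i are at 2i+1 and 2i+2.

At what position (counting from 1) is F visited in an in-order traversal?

2

In-order visits the left subtree, then the node, then the right subtree.
At E: go left to S.
  At S: go left to J.
    At J: no left child.
    Visit J.
    At J: go right to F.
      F is a leaf — visit F.
  Visit S.
  At S: go right to D.
    At D: go left to V.
      At V: no left child.
      Visit V.
      At V: go right to X.
        X is a leaf — visit X.
    Visit D.
    At D: go right to Z.
      Z is a leaf — visit Z.
Visit E.
At E: go right to R.
  At R: go left to G.
    At G: go left to L.
      L is a leaf — visit L.
    Visit G.
    At G: no right child.
  Visit R.
  At R: no right child.
Full in-order sequence: J, F, S, V, X, D, Z, E, L, G, R.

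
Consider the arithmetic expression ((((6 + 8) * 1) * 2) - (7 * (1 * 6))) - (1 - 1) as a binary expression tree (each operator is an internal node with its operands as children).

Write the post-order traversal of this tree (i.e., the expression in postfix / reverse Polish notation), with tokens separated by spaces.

6 8 + 1 * 2 * 7 1 6 * * - 1 1 - -

Post-order on an expression tree gives postfix notation: for each operator, emit left operand, right operand, then the operator.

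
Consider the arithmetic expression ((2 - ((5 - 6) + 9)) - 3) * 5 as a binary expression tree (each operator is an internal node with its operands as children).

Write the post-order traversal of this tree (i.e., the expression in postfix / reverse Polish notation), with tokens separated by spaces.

2 5 6 - 9 + - 3 - 5 *

Post-order on an expression tree gives postfix notation: for each operator, emit left operand, right operand, then the operator.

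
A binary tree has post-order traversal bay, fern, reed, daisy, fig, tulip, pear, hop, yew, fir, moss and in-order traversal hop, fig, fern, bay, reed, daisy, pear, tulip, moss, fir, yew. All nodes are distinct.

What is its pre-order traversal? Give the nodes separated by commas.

The last element of post-order is the root; it splits in-order into left and right subtrees.
Root moss: left subtree has 8 nodes {hop, fig, fern, bay, reed, daisy, pear, tulip}, right has 2 {fir, yew}.
  Root hop: left subtree has 0 nodes { }, right has 7 {fig, fern, bay, reed, daisy, pear, tulip}.
    Root pear: left subtree has 5 nodes {fig, fern, bay, reed, daisy}, right has 1 {tulip}.
      Root fig: left subtree has 0 nodes { }, right has 4 {fern, bay, reed, daisy}.
        Root daisy: left subtree has 3 nodes {fern, bay, reed}, right has 0 { }.
          Root reed: left subtree has 2 nodes {fern, bay}, right has 0 { }.
            Root fern: left subtree has 0 nodes { }, right has 1 {bay}.
  Root fir: left subtree has 0 nodes { }, right has 1 {yew}.

moss, hop, pear, fig, daisy, reed, fern, bay, tulip, fir, yew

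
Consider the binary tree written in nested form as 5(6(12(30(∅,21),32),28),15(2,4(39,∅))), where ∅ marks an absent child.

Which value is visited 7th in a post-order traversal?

2

Post-order visits the left subtree, then the right subtree, then the node.
At 5: go left to 6.
  At 6: go left to 12.
    At 12: go left to 30.
      At 30: no left child.
      At 30: go right to 21.
        21 is a leaf — visit 21.
      Visit 30.
    At 12: go right to 32.
      32 is a leaf — visit 32.
    Visit 12.
  At 6: go right to 28.
    28 is a leaf — visit 28.
  Visit 6.
At 5: go right to 15.
  At 15: go left to 2.
    2 is a leaf — visit 2.
  At 15: go right to 4.
    At 4: go left to 39.
      39 is a leaf — visit 39.
    At 4: no right child.
    Visit 4.
  Visit 15.
Visit 5.
Full post-order sequence: 21, 30, 32, 12, 28, 6, 2, 39, 4, 15, 5.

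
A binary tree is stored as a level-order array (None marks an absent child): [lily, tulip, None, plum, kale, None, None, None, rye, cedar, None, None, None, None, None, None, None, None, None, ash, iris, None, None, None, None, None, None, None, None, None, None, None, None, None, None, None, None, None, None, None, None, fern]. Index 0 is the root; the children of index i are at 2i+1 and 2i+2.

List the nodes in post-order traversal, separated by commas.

rye, plum, ash, fern, iris, cedar, kale, tulip, lily

Post-order visits the left subtree, then the right subtree, then the node.
At lily: go left to tulip.
  At tulip: go left to plum.
    At plum: no left child.
    At plum: go right to rye.
      rye is a leaf — visit rye.
    Visit plum.
  At tulip: go right to kale.
    At kale: go left to cedar.
      At cedar: go left to ash.
        ash is a leaf — visit ash.
      At cedar: go right to iris.
        At iris: go left to fern.
          fern is a leaf — visit fern.
        At iris: no right child.
        Visit iris.
      Visit cedar.
    At kale: no right child.
    Visit kale.
  Visit tulip.
At lily: no right child.
Visit lily.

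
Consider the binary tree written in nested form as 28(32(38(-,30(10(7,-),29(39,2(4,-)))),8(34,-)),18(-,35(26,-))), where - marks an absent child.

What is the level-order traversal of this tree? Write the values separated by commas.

28, 32, 18, 38, 8, 35, 30, 34, 26, 10, 29, 7, 39, 2, 4

Level-order visits nodes level by level from the root, left to right within each level.
Level 0: 28
Level 1: 32, 18
Level 2: 38, 8, 35
Level 3: 30, 34, 26
Level 4: 10, 29
Level 5: 7, 39, 2
Level 6: 4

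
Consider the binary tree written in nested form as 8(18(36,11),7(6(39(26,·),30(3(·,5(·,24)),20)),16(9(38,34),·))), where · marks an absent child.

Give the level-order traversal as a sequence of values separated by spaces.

Level-order visits nodes level by level from the root, left to right within each level.
Level 0: 8
Level 1: 18, 7
Level 2: 36, 11, 6, 16
Level 3: 39, 30, 9
Level 4: 26, 3, 20, 38, 34
Level 5: 5
Level 6: 24

8 18 7 36 11 6 16 39 30 9 26 3 20 38 34 5 24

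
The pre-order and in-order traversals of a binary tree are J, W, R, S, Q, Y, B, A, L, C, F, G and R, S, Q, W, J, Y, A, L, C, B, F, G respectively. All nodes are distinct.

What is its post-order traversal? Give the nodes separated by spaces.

The first element of pre-order is the root; it splits in-order into left and right subtrees.
Root J: left subtree has 4 nodes {R, S, Q, W}, right has 7 {Y, A, L, C, B, F, G}.
  Root W: left subtree has 3 nodes {R, S, Q}, right has 0 { }.
    Root R: left subtree has 0 nodes { }, right has 2 {S, Q}.
      Root S: left subtree has 0 nodes { }, right has 1 {Q}.
  Root Y: left subtree has 0 nodes { }, right has 6 {A, L, C, B, F, G}.
    Root B: left subtree has 3 nodes {A, L, C}, right has 2 {F, G}.
      Root A: left subtree has 0 nodes { }, right has 2 {L, C}.
        Root L: left subtree has 0 nodes { }, right has 1 {C}.
      Root F: left subtree has 0 nodes { }, right has 1 {G}.

Q S R W C L A G F B Y J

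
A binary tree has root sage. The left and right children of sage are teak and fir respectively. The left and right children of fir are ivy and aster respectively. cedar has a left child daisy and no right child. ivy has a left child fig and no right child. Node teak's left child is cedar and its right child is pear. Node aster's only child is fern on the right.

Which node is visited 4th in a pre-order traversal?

Pre-order visits the node, then its left subtree, then its right subtree.
Visit sage.
At sage: go left to teak.
  Visit teak.
  At teak: go left to cedar.
    Visit cedar.
    At cedar: go left to daisy.
      daisy is a leaf — visit daisy.
    At cedar: no right child.
  At teak: go right to pear.
    pear is a leaf — visit pear.
At sage: go right to fir.
  Visit fir.
  At fir: go left to ivy.
    Visit ivy.
    At ivy: go left to fig.
      fig is a leaf — visit fig.
    At ivy: no right child.
  At fir: go right to aster.
    Visit aster.
    At aster: no left child.
    At aster: go right to fern.
      fern is a leaf — visit fern.
Full pre-order sequence: sage, teak, cedar, daisy, pear, fir, ivy, fig, aster, fern.

daisy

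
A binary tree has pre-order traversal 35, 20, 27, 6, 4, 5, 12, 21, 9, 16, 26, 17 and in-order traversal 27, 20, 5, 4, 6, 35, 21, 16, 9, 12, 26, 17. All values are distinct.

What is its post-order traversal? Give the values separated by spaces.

27 5 4 6 20 16 9 21 17 26 12 35

The first element of pre-order is the root; it splits in-order into left and right subtrees.
Root 35: left subtree has 5 nodes {27, 20, 5, 4, 6}, right has 6 {21, 16, 9, 12, 26, 17}.
  Root 20: left subtree has 1 node {27}, right has 3 {5, 4, 6}.
    Root 6: left subtree has 2 nodes {5, 4}, right has 0 { }.
      Root 4: left subtree has 1 node {5}, right has 0 { }.
  Root 12: left subtree has 3 nodes {21, 16, 9}, right has 2 {26, 17}.
    Root 21: left subtree has 0 nodes { }, right has 2 {16, 9}.
      Root 9: left subtree has 1 node {16}, right has 0 { }.
    Root 26: left subtree has 0 nodes { }, right has 1 {17}.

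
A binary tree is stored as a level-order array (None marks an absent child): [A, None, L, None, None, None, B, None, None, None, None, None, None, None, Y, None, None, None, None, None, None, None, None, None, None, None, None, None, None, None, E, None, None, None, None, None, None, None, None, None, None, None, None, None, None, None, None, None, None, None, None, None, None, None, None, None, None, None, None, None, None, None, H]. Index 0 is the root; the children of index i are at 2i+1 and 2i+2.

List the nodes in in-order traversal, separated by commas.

A, L, B, Y, E, H

In-order visits the left subtree, then the node, then the right subtree.
At A: no left child.
Visit A.
At A: go right to L.
  At L: no left child.
  Visit L.
  At L: go right to B.
    At B: no left child.
    Visit B.
    At B: go right to Y.
      At Y: no left child.
      Visit Y.
      At Y: go right to E.
        At E: no left child.
        Visit E.
        At E: go right to H.
          H is a leaf — visit H.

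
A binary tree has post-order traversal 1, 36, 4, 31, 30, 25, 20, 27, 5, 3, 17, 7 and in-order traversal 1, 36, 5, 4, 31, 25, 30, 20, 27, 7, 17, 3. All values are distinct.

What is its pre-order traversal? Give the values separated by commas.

7, 5, 36, 1, 27, 20, 25, 31, 4, 30, 17, 3

The last element of post-order is the root; it splits in-order into left and right subtrees.
Root 7: left subtree has 9 nodes {1, 36, 5, 4, 31, 25, 30, 20, 27}, right has 2 {17, 3}.
  Root 5: left subtree has 2 nodes {1, 36}, right has 6 {4, 31, 25, 30, 20, 27}.
    Root 36: left subtree has 1 node {1}, right has 0 { }.
    Root 27: left subtree has 5 nodes {4, 31, 25, 30, 20}, right has 0 { }.
      Root 20: left subtree has 4 nodes {4, 31, 25, 30}, right has 0 { }.
        Root 25: left subtree has 2 nodes {4, 31}, right has 1 {30}.
          Root 31: left subtree has 1 node {4}, right has 0 { }.
  Root 17: left subtree has 0 nodes { }, right has 1 {3}.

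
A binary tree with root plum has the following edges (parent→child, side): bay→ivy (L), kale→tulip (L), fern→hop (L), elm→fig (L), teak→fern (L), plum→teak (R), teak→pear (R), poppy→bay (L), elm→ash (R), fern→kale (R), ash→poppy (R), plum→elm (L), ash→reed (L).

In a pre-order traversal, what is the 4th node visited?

Pre-order visits the node, then its left subtree, then its right subtree.
Visit plum.
At plum: go left to elm.
  Visit elm.
  At elm: go left to fig.
    fig is a leaf — visit fig.
  At elm: go right to ash.
    Visit ash.
    At ash: go left to reed.
      reed is a leaf — visit reed.
    At ash: go right to poppy.
      Visit poppy.
      At poppy: go left to bay.
        Visit bay.
        At bay: go left to ivy.
          ivy is a leaf — visit ivy.
        At bay: no right child.
      At poppy: no right child.
At plum: go right to teak.
  Visit teak.
  At teak: go left to fern.
    Visit fern.
    At fern: go left to hop.
      hop is a leaf — visit hop.
    At fern: go right to kale.
      Visit kale.
      At kale: go left to tulip.
        tulip is a leaf — visit tulip.
      At kale: no right child.
  At teak: go right to pear.
    pear is a leaf — visit pear.
Full pre-order sequence: plum, elm, fig, ash, reed, poppy, bay, ivy, teak, fern, hop, kale, tulip, pear.

ash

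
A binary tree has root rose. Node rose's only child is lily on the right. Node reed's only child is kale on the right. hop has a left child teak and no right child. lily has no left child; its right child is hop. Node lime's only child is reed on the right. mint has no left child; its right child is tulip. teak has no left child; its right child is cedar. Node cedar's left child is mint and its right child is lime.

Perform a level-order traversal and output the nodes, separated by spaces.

rose lily hop teak cedar mint lime tulip reed kale

Level-order visits nodes level by level from the root, left to right within each level.
Level 0: rose
Level 1: lily
Level 2: hop
Level 3: teak
Level 4: cedar
Level 5: mint, lime
Level 6: tulip, reed
Level 7: kale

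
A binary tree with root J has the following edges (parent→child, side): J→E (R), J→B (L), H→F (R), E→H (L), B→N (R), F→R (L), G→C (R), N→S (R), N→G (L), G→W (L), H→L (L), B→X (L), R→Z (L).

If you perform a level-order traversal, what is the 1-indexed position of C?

Level-order visits nodes level by level from the root, left to right within each level.
Level 0: J
Level 1: B, E
Level 2: X, N, H
Level 3: G, S, L, F
Level 4: W, C, R
Level 5: Z
Full level-order sequence: J, B, E, X, N, H, G, S, L, F, W, C, R, Z.

12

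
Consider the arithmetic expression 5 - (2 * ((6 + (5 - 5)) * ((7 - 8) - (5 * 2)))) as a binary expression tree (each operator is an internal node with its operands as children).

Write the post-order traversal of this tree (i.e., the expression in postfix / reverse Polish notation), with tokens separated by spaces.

Post-order on an expression tree gives postfix notation: for each operator, emit left operand, right operand, then the operator.

5 2 6 5 5 - + 7 8 - 5 2 * - * * -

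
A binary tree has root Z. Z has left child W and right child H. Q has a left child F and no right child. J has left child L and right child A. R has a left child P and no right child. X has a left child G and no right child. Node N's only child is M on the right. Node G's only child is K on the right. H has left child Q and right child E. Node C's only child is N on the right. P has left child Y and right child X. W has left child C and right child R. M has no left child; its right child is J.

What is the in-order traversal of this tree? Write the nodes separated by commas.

C, N, M, L, J, A, W, Y, P, G, K, X, R, Z, F, Q, H, E

In-order visits the left subtree, then the node, then the right subtree.
At Z: go left to W.
  At W: go left to C.
    At C: no left child.
    Visit C.
    At C: go right to N.
      At N: no left child.
      Visit N.
      At N: go right to M.
        At M: no left child.
        Visit M.
        At M: go right to J.
          At J: go left to L.
            L is a leaf — visit L.
          Visit J.
          At J: go right to A.
            A is a leaf — visit A.
  Visit W.
  At W: go right to R.
    At R: go left to P.
      At P: go left to Y.
        Y is a leaf — visit Y.
      Visit P.
      At P: go right to X.
        At X: go left to G.
          At G: no left child.
          Visit G.
          At G: go right to K.
            K is a leaf — visit K.
        Visit X.
        At X: no right child.
    Visit R.
    At R: no right child.
Visit Z.
At Z: go right to H.
  At H: go left to Q.
    At Q: go left to F.
      F is a leaf — visit F.
    Visit Q.
    At Q: no right child.
  Visit H.
  At H: go right to E.
    E is a leaf — visit E.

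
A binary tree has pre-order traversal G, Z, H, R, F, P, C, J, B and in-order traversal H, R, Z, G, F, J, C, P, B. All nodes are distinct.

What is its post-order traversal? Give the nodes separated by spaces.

R H Z J C B P F G

The first element of pre-order is the root; it splits in-order into left and right subtrees.
Root G: left subtree has 3 nodes {H, R, Z}, right has 5 {F, J, C, P, B}.
  Root Z: left subtree has 2 nodes {H, R}, right has 0 { }.
    Root H: left subtree has 0 nodes { }, right has 1 {R}.
  Root F: left subtree has 0 nodes { }, right has 4 {J, C, P, B}.
    Root P: left subtree has 2 nodes {J, C}, right has 1 {B}.
      Root C: left subtree has 1 node {J}, right has 0 { }.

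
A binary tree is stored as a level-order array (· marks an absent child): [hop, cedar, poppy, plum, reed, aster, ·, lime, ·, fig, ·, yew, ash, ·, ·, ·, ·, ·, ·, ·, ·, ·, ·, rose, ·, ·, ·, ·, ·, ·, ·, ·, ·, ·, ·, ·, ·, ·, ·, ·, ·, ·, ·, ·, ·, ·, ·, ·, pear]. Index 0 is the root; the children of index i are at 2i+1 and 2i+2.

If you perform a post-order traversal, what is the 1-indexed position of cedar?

5

Post-order visits the left subtree, then the right subtree, then the node.
At hop: go left to cedar.
  At cedar: go left to plum.
    At plum: go left to lime.
      lime is a leaf — visit lime.
    At plum: no right child.
    Visit plum.
  At cedar: go right to reed.
    At reed: go left to fig.
      fig is a leaf — visit fig.
    At reed: no right child.
    Visit reed.
  Visit cedar.
At hop: go right to poppy.
  At poppy: go left to aster.
    At aster: go left to yew.
      At yew: go left to rose.
        At rose: no left child.
        At rose: go right to pear.
          pear is a leaf — visit pear.
        Visit rose.
      At yew: no right child.
      Visit yew.
    At aster: go right to ash.
      ash is a leaf — visit ash.
    Visit aster.
  At poppy: no right child.
  Visit poppy.
Visit hop.
Full post-order sequence: lime, plum, fig, reed, cedar, pear, rose, yew, ash, aster, poppy, hop.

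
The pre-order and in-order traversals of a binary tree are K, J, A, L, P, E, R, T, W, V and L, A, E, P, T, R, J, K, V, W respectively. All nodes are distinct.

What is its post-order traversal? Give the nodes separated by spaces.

L E T R P A J V W K

The first element of pre-order is the root; it splits in-order into left and right subtrees.
Root K: left subtree has 7 nodes {L, A, E, P, T, R, J}, right has 2 {V, W}.
  Root J: left subtree has 6 nodes {L, A, E, P, T, R}, right has 0 { }.
    Root A: left subtree has 1 node {L}, right has 4 {E, P, T, R}.
      Root P: left subtree has 1 node {E}, right has 2 {T, R}.
        Root R: left subtree has 1 node {T}, right has 0 { }.
  Root W: left subtree has 1 node {V}, right has 0 { }.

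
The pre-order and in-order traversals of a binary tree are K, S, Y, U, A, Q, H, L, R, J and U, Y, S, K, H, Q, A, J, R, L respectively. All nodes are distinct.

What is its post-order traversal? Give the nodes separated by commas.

The first element of pre-order is the root; it splits in-order into left and right subtrees.
Root K: left subtree has 3 nodes {U, Y, S}, right has 6 {H, Q, A, J, R, L}.
  Root S: left subtree has 2 nodes {U, Y}, right has 0 { }.
    Root Y: left subtree has 1 node {U}, right has 0 { }.
  Root A: left subtree has 2 nodes {H, Q}, right has 3 {J, R, L}.
    Root Q: left subtree has 1 node {H}, right has 0 { }.
    Root L: left subtree has 2 nodes {J, R}, right has 0 { }.
      Root R: left subtree has 1 node {J}, right has 0 { }.

U, Y, S, H, Q, J, R, L, A, K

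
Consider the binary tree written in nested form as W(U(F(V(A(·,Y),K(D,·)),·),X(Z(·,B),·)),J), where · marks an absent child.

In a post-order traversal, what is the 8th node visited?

Post-order visits the left subtree, then the right subtree, then the node.
At W: go left to U.
  At U: go left to F.
    At F: go left to V.
      At V: go left to A.
        At A: no left child.
        At A: go right to Y.
          Y is a leaf — visit Y.
        Visit A.
      At V: go right to K.
        At K: go left to D.
          D is a leaf — visit D.
        At K: no right child.
        Visit K.
      Visit V.
    At F: no right child.
    Visit F.
  At U: go right to X.
    At X: go left to Z.
      At Z: no left child.
      At Z: go right to B.
        B is a leaf — visit B.
      Visit Z.
    At X: no right child.
    Visit X.
  Visit U.
At W: go right to J.
  J is a leaf — visit J.
Visit W.
Full post-order sequence: Y, A, D, K, V, F, B, Z, X, U, J, W.

Z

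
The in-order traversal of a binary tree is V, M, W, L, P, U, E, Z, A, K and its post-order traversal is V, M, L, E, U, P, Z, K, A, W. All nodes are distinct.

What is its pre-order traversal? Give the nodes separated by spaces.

W M V A Z P L U E K

The last element of post-order is the root; it splits in-order into left and right subtrees.
Root W: left subtree has 2 nodes {V, M}, right has 7 {L, P, U, E, Z, A, K}.
  Root M: left subtree has 1 node {V}, right has 0 { }.
  Root A: left subtree has 5 nodes {L, P, U, E, Z}, right has 1 {K}.
    Root Z: left subtree has 4 nodes {L, P, U, E}, right has 0 { }.
      Root P: left subtree has 1 node {L}, right has 2 {U, E}.
        Root U: left subtree has 0 nodes { }, right has 1 {E}.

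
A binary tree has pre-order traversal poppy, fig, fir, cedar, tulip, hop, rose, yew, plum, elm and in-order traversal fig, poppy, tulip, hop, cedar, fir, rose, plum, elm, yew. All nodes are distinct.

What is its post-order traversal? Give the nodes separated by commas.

The first element of pre-order is the root; it splits in-order into left and right subtrees.
Root poppy: left subtree has 1 node {fig}, right has 8 {tulip, hop, cedar, fir, rose, plum, elm, yew}.
  Root fir: left subtree has 3 nodes {tulip, hop, cedar}, right has 4 {rose, plum, elm, yew}.
    Root cedar: left subtree has 2 nodes {tulip, hop}, right has 0 { }.
      Root tulip: left subtree has 0 nodes { }, right has 1 {hop}.
    Root rose: left subtree has 0 nodes { }, right has 3 {plum, elm, yew}.
      Root yew: left subtree has 2 nodes {plum, elm}, right has 0 { }.
        Root plum: left subtree has 0 nodes { }, right has 1 {elm}.

fig, hop, tulip, cedar, elm, plum, yew, rose, fir, poppy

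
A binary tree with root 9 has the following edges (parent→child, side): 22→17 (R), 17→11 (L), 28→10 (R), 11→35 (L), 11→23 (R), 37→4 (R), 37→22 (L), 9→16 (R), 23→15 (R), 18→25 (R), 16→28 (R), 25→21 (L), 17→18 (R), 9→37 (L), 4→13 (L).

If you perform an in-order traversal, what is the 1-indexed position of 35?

2

In-order visits the left subtree, then the node, then the right subtree.
At 9: go left to 37.
  At 37: go left to 22.
    At 22: no left child.
    Visit 22.
    At 22: go right to 17.
      At 17: go left to 11.
        At 11: go left to 35.
          35 is a leaf — visit 35.
        Visit 11.
        At 11: go right to 23.
          At 23: no left child.
          Visit 23.
          At 23: go right to 15.
            15 is a leaf — visit 15.
      Visit 17.
      At 17: go right to 18.
        At 18: no left child.
        Visit 18.
        At 18: go right to 25.
          At 25: go left to 21.
            21 is a leaf — visit 21.
          Visit 25.
          At 25: no right child.
  Visit 37.
  At 37: go right to 4.
    At 4: go left to 13.
      13 is a leaf — visit 13.
    Visit 4.
    At 4: no right child.
Visit 9.
At 9: go right to 16.
  At 16: no left child.
  Visit 16.
  At 16: go right to 28.
    At 28: no left child.
    Visit 28.
    At 28: go right to 10.
      10 is a leaf — visit 10.
Full in-order sequence: 22, 35, 11, 23, 15, 17, 18, 21, 25, 37, 13, 4, 9, 16, 28, 10.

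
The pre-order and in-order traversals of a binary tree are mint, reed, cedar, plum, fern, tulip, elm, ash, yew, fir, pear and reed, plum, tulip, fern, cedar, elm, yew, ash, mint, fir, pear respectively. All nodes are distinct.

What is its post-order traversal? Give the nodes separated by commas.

tulip, fern, plum, yew, ash, elm, cedar, reed, pear, fir, mint

The first element of pre-order is the root; it splits in-order into left and right subtrees.
Root mint: left subtree has 8 nodes {reed, plum, tulip, fern, cedar, elm, yew, ash}, right has 2 {fir, pear}.
  Root reed: left subtree has 0 nodes { }, right has 7 {plum, tulip, fern, cedar, elm, yew, ash}.
    Root cedar: left subtree has 3 nodes {plum, tulip, fern}, right has 3 {elm, yew, ash}.
      Root plum: left subtree has 0 nodes { }, right has 2 {tulip, fern}.
        Root fern: left subtree has 1 node {tulip}, right has 0 { }.
      Root elm: left subtree has 0 nodes { }, right has 2 {yew, ash}.
        Root ash: left subtree has 1 node {yew}, right has 0 { }.
  Root fir: left subtree has 0 nodes { }, right has 1 {pear}.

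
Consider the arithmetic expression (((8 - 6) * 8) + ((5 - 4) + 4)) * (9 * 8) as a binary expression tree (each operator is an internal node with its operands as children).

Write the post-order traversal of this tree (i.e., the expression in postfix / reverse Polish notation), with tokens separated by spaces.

8 6 - 8 * 5 4 - 4 + + 9 8 * *

Post-order on an expression tree gives postfix notation: for each operator, emit left operand, right operand, then the operator.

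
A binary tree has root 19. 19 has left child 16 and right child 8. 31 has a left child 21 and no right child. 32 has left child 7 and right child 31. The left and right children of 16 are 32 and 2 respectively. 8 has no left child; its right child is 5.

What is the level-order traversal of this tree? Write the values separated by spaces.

Level-order visits nodes level by level from the root, left to right within each level.
Level 0: 19
Level 1: 16, 8
Level 2: 32, 2, 5
Level 3: 7, 31
Level 4: 21

19 16 8 32 2 5 7 31 21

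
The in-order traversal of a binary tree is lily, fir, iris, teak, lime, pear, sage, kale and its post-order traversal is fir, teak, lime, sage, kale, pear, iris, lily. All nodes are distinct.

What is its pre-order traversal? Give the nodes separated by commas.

The last element of post-order is the root; it splits in-order into left and right subtrees.
Root lily: left subtree has 0 nodes { }, right has 7 {fir, iris, teak, lime, pear, sage, kale}.
  Root iris: left subtree has 1 node {fir}, right has 5 {teak, lime, pear, sage, kale}.
    Root pear: left subtree has 2 nodes {teak, lime}, right has 2 {sage, kale}.
      Root lime: left subtree has 1 node {teak}, right has 0 { }.
      Root kale: left subtree has 1 node {sage}, right has 0 { }.

lily, iris, fir, pear, lime, teak, kale, sage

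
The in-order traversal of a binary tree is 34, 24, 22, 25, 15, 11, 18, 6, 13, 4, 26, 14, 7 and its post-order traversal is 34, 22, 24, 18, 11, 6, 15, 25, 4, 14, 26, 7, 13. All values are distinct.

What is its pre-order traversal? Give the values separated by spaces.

13 25 24 34 22 15 6 11 18 7 26 4 14

The last element of post-order is the root; it splits in-order into left and right subtrees.
Root 13: left subtree has 8 nodes {34, 24, 22, 25, 15, 11, 18, 6}, right has 4 {4, 26, 14, 7}.
  Root 25: left subtree has 3 nodes {34, 24, 22}, right has 4 {15, 11, 18, 6}.
    Root 24: left subtree has 1 node {34}, right has 1 {22}.
    Root 15: left subtree has 0 nodes { }, right has 3 {11, 18, 6}.
      Root 6: left subtree has 2 nodes {11, 18}, right has 0 { }.
        Root 11: left subtree has 0 nodes { }, right has 1 {18}.
  Root 7: left subtree has 3 nodes {4, 26, 14}, right has 0 { }.
    Root 26: left subtree has 1 node {4}, right has 1 {14}.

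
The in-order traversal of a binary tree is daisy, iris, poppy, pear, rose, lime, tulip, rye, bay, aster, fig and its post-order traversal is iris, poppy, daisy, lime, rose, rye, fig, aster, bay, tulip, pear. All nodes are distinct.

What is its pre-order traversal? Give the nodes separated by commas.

pear, daisy, poppy, iris, tulip, rose, lime, bay, rye, aster, fig

The last element of post-order is the root; it splits in-order into left and right subtrees.
Root pear: left subtree has 3 nodes {daisy, iris, poppy}, right has 7 {rose, lime, tulip, rye, bay, aster, fig}.
  Root daisy: left subtree has 0 nodes { }, right has 2 {iris, poppy}.
    Root poppy: left subtree has 1 node {iris}, right has 0 { }.
  Root tulip: left subtree has 2 nodes {rose, lime}, right has 4 {rye, bay, aster, fig}.
    Root rose: left subtree has 0 nodes { }, right has 1 {lime}.
    Root bay: left subtree has 1 node {rye}, right has 2 {aster, fig}.
      Root aster: left subtree has 0 nodes { }, right has 1 {fig}.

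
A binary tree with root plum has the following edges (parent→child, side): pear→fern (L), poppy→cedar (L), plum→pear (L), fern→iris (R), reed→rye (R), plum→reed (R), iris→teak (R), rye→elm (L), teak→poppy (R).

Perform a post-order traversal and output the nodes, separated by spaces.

Post-order visits the left subtree, then the right subtree, then the node.
At plum: go left to pear.
  At pear: go left to fern.
    At fern: no left child.
    At fern: go right to iris.
      At iris: no left child.
      At iris: go right to teak.
        At teak: no left child.
        At teak: go right to poppy.
          At poppy: go left to cedar.
            cedar is a leaf — visit cedar.
          At poppy: no right child.
          Visit poppy.
        Visit teak.
      Visit iris.
    Visit fern.
  At pear: no right child.
  Visit pear.
At plum: go right to reed.
  At reed: no left child.
  At reed: go right to rye.
    At rye: go left to elm.
      elm is a leaf — visit elm.
    At rye: no right child.
    Visit rye.
  Visit reed.
Visit plum.

cedar poppy teak iris fern pear elm rye reed plum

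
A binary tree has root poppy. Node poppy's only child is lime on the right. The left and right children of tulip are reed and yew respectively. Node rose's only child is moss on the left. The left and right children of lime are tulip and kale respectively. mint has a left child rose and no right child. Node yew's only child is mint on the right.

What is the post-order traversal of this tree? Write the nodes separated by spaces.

reed moss rose mint yew tulip kale lime poppy

Post-order visits the left subtree, then the right subtree, then the node.
At poppy: no left child.
At poppy: go right to lime.
  At lime: go left to tulip.
    At tulip: go left to reed.
      reed is a leaf — visit reed.
    At tulip: go right to yew.
      At yew: no left child.
      At yew: go right to mint.
        At mint: go left to rose.
          At rose: go left to moss.
            moss is a leaf — visit moss.
          At rose: no right child.
          Visit rose.
        At mint: no right child.
        Visit mint.
      Visit yew.
    Visit tulip.
  At lime: go right to kale.
    kale is a leaf — visit kale.
  Visit lime.
Visit poppy.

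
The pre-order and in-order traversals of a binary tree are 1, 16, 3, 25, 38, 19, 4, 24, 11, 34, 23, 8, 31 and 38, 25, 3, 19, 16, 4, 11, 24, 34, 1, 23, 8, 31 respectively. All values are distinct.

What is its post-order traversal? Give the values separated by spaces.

38 25 19 3 11 34 24 4 16 31 8 23 1

The first element of pre-order is the root; it splits in-order into left and right subtrees.
Root 1: left subtree has 9 nodes {38, 25, 3, 19, 16, 4, 11, 24, 34}, right has 3 {23, 8, 31}.
  Root 16: left subtree has 4 nodes {38, 25, 3, 19}, right has 4 {4, 11, 24, 34}.
    Root 3: left subtree has 2 nodes {38, 25}, right has 1 {19}.
      Root 25: left subtree has 1 node {38}, right has 0 { }.
    Root 4: left subtree has 0 nodes { }, right has 3 {11, 24, 34}.
      Root 24: left subtree has 1 node {11}, right has 1 {34}.
  Root 23: left subtree has 0 nodes { }, right has 2 {8, 31}.
    Root 8: left subtree has 0 nodes { }, right has 1 {31}.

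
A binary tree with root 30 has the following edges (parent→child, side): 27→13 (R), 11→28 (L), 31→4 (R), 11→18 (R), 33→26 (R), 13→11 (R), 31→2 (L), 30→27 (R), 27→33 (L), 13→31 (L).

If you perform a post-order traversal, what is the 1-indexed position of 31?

Post-order visits the left subtree, then the right subtree, then the node.
At 30: no left child.
At 30: go right to 27.
  At 27: go left to 33.
    At 33: no left child.
    At 33: go right to 26.
      26 is a leaf — visit 26.
    Visit 33.
  At 27: go right to 13.
    At 13: go left to 31.
      At 31: go left to 2.
        2 is a leaf — visit 2.
      At 31: go right to 4.
        4 is a leaf — visit 4.
      Visit 31.
    At 13: go right to 11.
      At 11: go left to 28.
        28 is a leaf — visit 28.
      At 11: go right to 18.
        18 is a leaf — visit 18.
      Visit 11.
    Visit 13.
  Visit 27.
Visit 30.
Full post-order sequence: 26, 33, 2, 4, 31, 28, 18, 11, 13, 27, 30.

5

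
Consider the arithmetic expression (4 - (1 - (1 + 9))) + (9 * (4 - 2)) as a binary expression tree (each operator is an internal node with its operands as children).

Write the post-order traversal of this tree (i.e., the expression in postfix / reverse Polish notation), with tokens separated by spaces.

Post-order on an expression tree gives postfix notation: for each operator, emit left operand, right operand, then the operator.

4 1 1 9 + - - 9 4 2 - * +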